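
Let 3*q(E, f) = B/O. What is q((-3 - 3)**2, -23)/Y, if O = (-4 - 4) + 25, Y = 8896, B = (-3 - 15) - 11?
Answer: -29/453696 ≈ -6.3919e-5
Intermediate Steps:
B = -29 (B = -18 - 11 = -29)
O = 17 (O = -8 + 25 = 17)
q(E, f) = -29/51 (q(E, f) = (-29/17)/3 = (-29*1/17)/3 = (1/3)*(-29/17) = -29/51)
q((-3 - 3)**2, -23)/Y = -29/51/8896 = -29/51*1/8896 = -29/453696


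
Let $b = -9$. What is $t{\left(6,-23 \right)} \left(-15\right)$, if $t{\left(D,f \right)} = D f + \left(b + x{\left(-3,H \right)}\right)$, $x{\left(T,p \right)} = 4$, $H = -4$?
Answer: $2145$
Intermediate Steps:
$t{\left(D,f \right)} = -5 + D f$ ($t{\left(D,f \right)} = D f + \left(-9 + 4\right) = D f - 5 = -5 + D f$)
$t{\left(6,-23 \right)} \left(-15\right) = \left(-5 + 6 \left(-23\right)\right) \left(-15\right) = \left(-5 - 138\right) \left(-15\right) = \left(-143\right) \left(-15\right) = 2145$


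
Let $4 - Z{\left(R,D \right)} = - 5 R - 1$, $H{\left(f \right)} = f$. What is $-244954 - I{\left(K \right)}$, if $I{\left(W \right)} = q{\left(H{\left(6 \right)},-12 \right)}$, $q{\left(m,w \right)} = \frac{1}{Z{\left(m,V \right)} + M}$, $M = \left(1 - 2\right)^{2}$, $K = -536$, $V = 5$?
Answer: $- \frac{8818345}{36} \approx -2.4495 \cdot 10^{5}$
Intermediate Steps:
$M = 1$ ($M = \left(-1\right)^{2} = 1$)
$Z{\left(R,D \right)} = 5 + 5 R$ ($Z{\left(R,D \right)} = 4 - \left(- 5 R - 1\right) = 4 - \left(-1 - 5 R\right) = 4 + \left(1 + 5 R\right) = 5 + 5 R$)
$q{\left(m,w \right)} = \frac{1}{6 + 5 m}$ ($q{\left(m,w \right)} = \frac{1}{\left(5 + 5 m\right) + 1} = \frac{1}{6 + 5 m}$)
$I{\left(W \right)} = \frac{1}{36}$ ($I{\left(W \right)} = \frac{1}{6 + 5 \cdot 6} = \frac{1}{6 + 30} = \frac{1}{36}$)
$-244954 - I{\left(K \right)} = -244954 - \frac{1}{36} = - \frac{8818345}{36}$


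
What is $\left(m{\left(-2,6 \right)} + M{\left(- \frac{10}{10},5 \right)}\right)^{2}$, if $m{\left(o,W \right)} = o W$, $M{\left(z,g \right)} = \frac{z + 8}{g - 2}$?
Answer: $\frac{841}{9} \approx 93.444$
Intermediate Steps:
$M{\left(z,g \right)} = \frac{8 + z}{-2 + g}$
$m{\left(o,W \right)} = W o$
$\left(m{\left(-2,6 \right)} + M{\left(- \frac{10}{10},5 \right)}\right)^{2} = \left(6 \left(-2\right) + \frac{8 - \frac{10}{10}}{-2 + 5}\right)^{2} = \left(-12 + \frac{8 - 1}{3}\right)^{2} = \left(-12 + \frac{1}{3} \cdot 7\right)^{2} = \left(-12 + \frac{7}{3}\right)^{2} = \left(- \frac{29}{3}\right)^{2} = \frac{841}{9}$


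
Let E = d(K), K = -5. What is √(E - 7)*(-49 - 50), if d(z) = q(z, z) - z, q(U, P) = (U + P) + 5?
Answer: -99*I*√7 ≈ -261.93*I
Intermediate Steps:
q(U, P) = 5 + P + U (q(U, P) = (P + U) + 5 = 5 + P + U)
d(z) = 5 + z (d(z) = (5 + z + z) - z = (5 + 2*z) - z = 5 + z)
E = 0 (E = 5 - 5 = 0)
√(E - 7)*(-49 - 50) = √(0 - 7)*(-49 - 50) = √(-7)*(-99) = (I*√7)*(-99) = -99*I*√7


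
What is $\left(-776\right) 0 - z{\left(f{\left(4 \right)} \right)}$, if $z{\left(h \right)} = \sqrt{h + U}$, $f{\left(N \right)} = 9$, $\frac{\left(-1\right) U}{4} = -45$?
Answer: $- 3 \sqrt{21} \approx -13.748$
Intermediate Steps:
$U = 180$ ($U = \left(-4\right) \left(-45\right) = 180$)
$z{\left(h \right)} = \sqrt{180 + h}$ ($z{\left(h \right)} = \sqrt{h + 180} = \sqrt{180 + h}$)
$\left(-776\right) 0 - z{\left(f{\left(4 \right)} \right)} = \left(-776\right) 0 - \sqrt{180 + 9} = 0 - \sqrt{189} = 0 - 3 \sqrt{21} = - 3 \sqrt{21}$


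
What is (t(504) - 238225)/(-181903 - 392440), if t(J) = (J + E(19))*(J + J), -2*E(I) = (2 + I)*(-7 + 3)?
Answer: -312143/574343 ≈ -0.54348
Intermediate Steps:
E(I) = 4 + 2*I (E(I) = -(2 + I)*(-7 + 3)/2 = -(2 + I)*(-4)/2 = -(-8 - 4*I)/2 = 4 + 2*I)
t(J) = 2*J*(42 + J) (t(J) = (J + (4 + 2*19))*(J + J) = (J + (4 + 38))*(2*J) = (J + 42)*(2*J) = (42 + J)*(2*J) = 2*J*(42 + J))
(t(504) - 238225)/(-181903 - 392440) = (2*504*(42 + 504) - 238225)/(-181903 - 392440) = (2*504*546 - 238225)/(-574343) = (550368 - 238225)*(-1/574343) = 312143*(-1/574343) = -312143/574343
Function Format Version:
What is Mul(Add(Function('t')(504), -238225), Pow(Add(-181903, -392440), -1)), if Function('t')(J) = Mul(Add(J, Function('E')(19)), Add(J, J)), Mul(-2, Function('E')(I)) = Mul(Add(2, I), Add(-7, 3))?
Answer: Rational(-312143, 574343) ≈ -0.54348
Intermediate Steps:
Function('E')(I) = Add(4, Mul(2, I)) (Function('E')(I) = Mul(Rational(-1, 2), Mul(Add(2, I), Add(-7, 3))) = Mul(Rational(-1, 2), Mul(Add(2, I), -4)) = Mul(Rational(-1, 2), Add(-8, Mul(-4, I))) = Add(4, Mul(2, I)))
Function('t')(J) = Mul(2, J, Add(42, J)) (Function('t')(J) = Mul(Add(J, Add(4, Mul(2, 19))), Add(J, J)) = Mul(Add(J, Add(4, 38)), Mul(2, J)) = Mul(Add(J, 42), Mul(2, J)) = Mul(Add(42, J), Mul(2, J)) = Mul(2, J, Add(42, J)))
Mul(Add(Function('t')(504), -238225), Pow(Add(-181903, -392440), -1)) = Mul(Add(Mul(2, 504, Add(42, 504)), -238225), Pow(Add(-181903, -392440), -1)) = Mul(Add(Mul(2, 504, 546), -238225), Pow(-574343, -1)) = Mul(Add(550368, -238225), Rational(-1, 574343)) = Mul(312143, Rational(-1, 574343)) = Rational(-312143, 574343)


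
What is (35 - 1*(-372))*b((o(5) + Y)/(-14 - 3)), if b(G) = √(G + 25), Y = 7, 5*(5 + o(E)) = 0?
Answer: 1221*√799/17 ≈ 2030.2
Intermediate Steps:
o(E) = -5 (o(E) = -5 + (⅕)*0 = -5 + 0 = -5)
b(G) = √(25 + G)
(35 - 1*(-372))*b((o(5) + Y)/(-14 - 3)) = (35 - 1*(-372))*√(25 + (-5 + 7)/(-14 - 3)) = (35 + 372)*√(25 + 2/(-17)) = 407*√(25 + 2*(-1/17)) = 407*√(25 - 2/17) = 407*√(423/17) = 407*(3*√799/17) = 1221*√799/17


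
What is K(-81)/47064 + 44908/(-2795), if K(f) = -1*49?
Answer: -2113687067/131543880 ≈ -16.068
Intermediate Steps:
K(f) = -49
K(-81)/47064 + 44908/(-2795) = -49/47064 + 44908/(-2795) = -49*1/47064 + 44908*(-1/2795) = -49/47064 - 44908/2795 = -2113687067/131543880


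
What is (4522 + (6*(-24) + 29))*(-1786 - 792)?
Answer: -11361246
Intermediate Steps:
(4522 + (6*(-24) + 29))*(-1786 - 792) = (4522 + (-144 + 29))*(-2578) = (4522 - 115)*(-2578) = 4407*(-2578) = -11361246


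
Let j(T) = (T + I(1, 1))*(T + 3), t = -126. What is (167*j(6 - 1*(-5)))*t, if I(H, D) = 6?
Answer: -5007996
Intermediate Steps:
j(T) = (3 + T)*(6 + T) (j(T) = (T + 6)*(T + 3) = (6 + T)*(3 + T) = (3 + T)*(6 + T))
(167*j(6 - 1*(-5)))*t = (167*(18 + (6 - 1*(-5))² + 9*(6 - 1*(-5))))*(-126) = (167*(18 + (6 + 5)² + 9*(6 + 5)))*(-126) = (167*(18 + 11² + 9*11))*(-126) = (167*(18 + 121 + 99))*(-126) = (167*238)*(-126) = 39746*(-126) = -5007996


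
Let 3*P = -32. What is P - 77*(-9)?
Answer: 2047/3 ≈ 682.33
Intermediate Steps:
P = -32/3 (P = (⅓)*(-32) = -32/3 ≈ -10.667)
P - 77*(-9) = -32/3 - 77*(-9) = -32/3 + 693 = 2047/3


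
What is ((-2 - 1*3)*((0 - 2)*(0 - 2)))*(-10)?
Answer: 200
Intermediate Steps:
((-2 - 1*3)*((0 - 2)*(0 - 2)))*(-10) = ((-2 - 3)*(-2*(-2)))*(-10) = -5*4*(-10) = -20*(-10) = 200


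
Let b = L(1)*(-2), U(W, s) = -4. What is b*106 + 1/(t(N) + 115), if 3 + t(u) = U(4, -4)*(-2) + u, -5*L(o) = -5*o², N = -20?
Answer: -21199/100 ≈ -211.99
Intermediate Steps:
L(o) = o² (L(o) = -(-1)*o² = o²)
b = -2 (b = 1²*(-2) = 1*(-2) = -2)
t(u) = 5 + u (t(u) = -3 + (-4*(-2) + u) = -3 + (8 + u) = 5 + u)
b*106 + 1/(t(N) + 115) = -2*106 + 1/((5 - 20) + 115) = -212 + 1/(-15 + 115) = -212 + 1/100 = -21199/100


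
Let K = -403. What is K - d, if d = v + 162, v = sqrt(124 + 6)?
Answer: -565 - sqrt(130) ≈ -576.40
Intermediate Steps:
v = sqrt(130) ≈ 11.402
d = 162 + sqrt(130) (d = sqrt(130) + 162 = 162 + sqrt(130) ≈ 173.40)
K - d = -403 - (162 + sqrt(130)) = -403 + (-162 - sqrt(130)) = -565 - sqrt(130)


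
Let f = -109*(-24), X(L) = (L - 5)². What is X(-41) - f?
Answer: -500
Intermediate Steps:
X(L) = (-5 + L)²
f = 2616
X(-41) - f = (-5 - 41)² - 1*2616 = (-46)² - 2616 = 2116 - 2616 = -500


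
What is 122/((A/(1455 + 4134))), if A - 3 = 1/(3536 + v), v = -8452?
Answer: 3352013928/14747 ≈ 2.2730e+5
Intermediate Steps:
A = 14747/4916 (A = 3 + 1/(3536 - 8452) = 3 + 1/(-4916) = 3 - 1/4916 = 14747/4916 ≈ 2.9998)
122/((A/(1455 + 4134))) = 122/((14747/(4916*(1455 + 4134)))) = 122/(((14747/4916)/5589)) = 122/(((14747/4916)*(1/5589))) = 122/(14747/27475524) = 122*(27475524/14747) = 3352013928/14747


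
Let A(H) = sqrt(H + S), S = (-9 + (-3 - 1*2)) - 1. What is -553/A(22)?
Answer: -79*sqrt(7) ≈ -209.01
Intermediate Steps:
S = -15 (S = (-9 + (-3 - 2)) - 1 = (-9 - 5) - 1 = -14 - 1 = -15)
A(H) = sqrt(-15 + H) (A(H) = sqrt(H - 15) = sqrt(-15 + H))
-553/A(22) = -553/sqrt(-15 + 22) = -553*sqrt(7)/7 = -79*sqrt(7)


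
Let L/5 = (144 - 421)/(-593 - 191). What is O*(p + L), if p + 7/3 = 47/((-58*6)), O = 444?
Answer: -1771153/5684 ≈ -311.60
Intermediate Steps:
L = 1385/784 (L = 5*((144 - 421)/(-593 - 191)) = 5*(-277/(-784)) = 5*(-277*(-1/784)) = 5*(277/784) = 1385/784 ≈ 1.7666)
p = -859/348 (p = -7/3 + 47/((-58*6)) = -7/3 + 47/(-348) = -7/3 + 47*(-1/348) = -7/3 - 47/348 = -859/348 ≈ -2.4684)
O*(p + L) = 444*(-859/348 + 1385/784) = 444*(-47869/68208) = -1771153/5684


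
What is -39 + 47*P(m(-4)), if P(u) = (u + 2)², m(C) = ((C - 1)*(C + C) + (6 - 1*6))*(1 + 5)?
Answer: 2752469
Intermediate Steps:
m(C) = 12*C*(-1 + C) (m(C) = ((-1 + C)*(2*C) + (6 - 6))*6 = (2*C*(-1 + C) + 0)*6 = (2*C*(-1 + C))*6 = 12*C*(-1 + C))
P(u) = (2 + u)²
-39 + 47*P(m(-4)) = -39 + 47*(2 + 12*(-4)*(-1 - 4))² = -39 + 47*(2 + 12*(-4)*(-5))² = -39 + 47*(2 + 240)² = -39 + 47*242² = -39 + 47*58564 = -39 + 2752508 = 2752469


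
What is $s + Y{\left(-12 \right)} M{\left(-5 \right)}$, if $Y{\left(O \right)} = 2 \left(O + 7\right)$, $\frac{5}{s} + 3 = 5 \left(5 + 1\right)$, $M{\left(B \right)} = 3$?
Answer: $- \frac{805}{27} \approx -29.815$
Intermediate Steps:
$s = \frac{5}{27}$ ($s = \frac{5}{-3 + 5 \left(5 + 1\right)} = \frac{5}{-3 + 5 \cdot 6} = \frac{5}{-3 + 30} = \frac{5}{27} \approx 0.18519$)
$Y{\left(O \right)} = 14 + 2 O$ ($Y{\left(O \right)} = 2 \left(7 + O\right) = 14 + 2 O$)
$s + Y{\left(-12 \right)} M{\left(-5 \right)} = \frac{5}{27} + \left(14 + 2 \left(-12\right)\right) 3 = \frac{5}{27} + \left(14 - 24\right) 3 = \frac{5}{27} - 30 = - \frac{805}{27}$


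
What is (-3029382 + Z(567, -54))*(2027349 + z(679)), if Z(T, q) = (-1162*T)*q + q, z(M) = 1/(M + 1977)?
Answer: 21907861242042825/332 ≈ 6.5988e+13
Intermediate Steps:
z(M) = 1/(1977 + M)
Z(T, q) = q - 1162*T*q (Z(T, q) = -1162*T*q + q = q - 1162*T*q)
(-3029382 + Z(567, -54))*(2027349 + z(679)) = (-3029382 - 54*(1 - 1162*567))*(2027349 + 1/(1977 + 679)) = (-3029382 - 54*(1 - 658854))*(2027349 + 1/2656) = (-3029382 - 54*(-658853))*(2027349 + 1/2656) = (-3029382 + 35578062)*(5384638945/2656) = 32548680*(5384638945/2656) = 21907861242042825/332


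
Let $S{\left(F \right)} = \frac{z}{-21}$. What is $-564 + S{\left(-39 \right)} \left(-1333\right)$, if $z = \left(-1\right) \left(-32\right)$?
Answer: $\frac{30812}{21} \approx 1467.2$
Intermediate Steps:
$z = 32$
$S{\left(F \right)} = - \frac{32}{21}$ ($S{\left(F \right)} = \frac{32}{-21} = 32 \left(- \frac{1}{21}\right) = - \frac{32}{21}$)
$-564 + S{\left(-39 \right)} \left(-1333\right) = -564 - - \frac{42656}{21} = -564 + \frac{42656}{21} = \frac{30812}{21}$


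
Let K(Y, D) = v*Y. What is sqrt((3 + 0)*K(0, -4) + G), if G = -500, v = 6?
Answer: 10*I*sqrt(5) ≈ 22.361*I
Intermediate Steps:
K(Y, D) = 6*Y
sqrt((3 + 0)*K(0, -4) + G) = sqrt((3 + 0)*(6*0) - 500) = sqrt(3*0 - 500) = sqrt(0 - 500) = sqrt(-500) = 10*I*sqrt(5)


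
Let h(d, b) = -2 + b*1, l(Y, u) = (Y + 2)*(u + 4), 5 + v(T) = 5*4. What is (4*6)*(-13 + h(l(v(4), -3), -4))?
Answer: -456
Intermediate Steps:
v(T) = 15 (v(T) = -5 + 5*4 = -5 + 20 = 15)
l(Y, u) = (2 + Y)*(4 + u)
h(d, b) = -2 + b
(4*6)*(-13 + h(l(v(4), -3), -4)) = (4*6)*(-13 + (-2 - 4)) = 24*(-13 - 6) = 24*(-19) = -456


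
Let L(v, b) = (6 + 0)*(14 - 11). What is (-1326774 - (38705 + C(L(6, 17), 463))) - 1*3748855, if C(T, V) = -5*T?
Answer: -5114244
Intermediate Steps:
L(v, b) = 18 (L(v, b) = 6*3 = 18)
(-1326774 - (38705 + C(L(6, 17), 463))) - 1*3748855 = (-1326774 - (38705 - 5*18)) - 1*3748855 = (-1326774 - (38705 - 90)) - 3748855 = (-1326774 - 1*38615) - 3748855 = (-1326774 - 38615) - 3748855 = -1365389 - 3748855 = -5114244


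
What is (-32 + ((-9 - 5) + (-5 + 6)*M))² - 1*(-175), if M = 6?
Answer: 1775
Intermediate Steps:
(-32 + ((-9 - 5) + (-5 + 6)*M))² - 1*(-175) = (-32 + ((-9 - 5) + (-5 + 6)*6))² - 1*(-175) = (-32 + (-14 + 1*6))² + 175 = (-32 + (-14 + 6))² + 175 = (-32 - 8)² + 175 = (-40)² + 175 = 1600 + 175 = 1775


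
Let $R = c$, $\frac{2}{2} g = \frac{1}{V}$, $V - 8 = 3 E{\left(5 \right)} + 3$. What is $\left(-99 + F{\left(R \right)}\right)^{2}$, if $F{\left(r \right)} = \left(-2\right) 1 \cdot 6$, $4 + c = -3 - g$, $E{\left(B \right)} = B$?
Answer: $12321$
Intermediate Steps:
$V = 26$ ($V = 8 + \left(3 \cdot 5 + 3\right) = 8 + \left(15 + 3\right) = 8 + 18 = 26$)
$g = \frac{1}{26} \approx 0.038462$
$c = - \frac{183}{26}$ ($c = -4 - \frac{79}{26} = - \frac{183}{26} \approx -7.0385$)
$R = - \frac{183}{26} \approx -7.0385$
$F{\left(r \right)} = -12$ ($F{\left(r \right)} = \left(-2\right) 6 = -12$)
$\left(-99 + F{\left(R \right)}\right)^{2} = \left(-99 - 12\right)^{2} = \left(-111\right)^{2} = 12321$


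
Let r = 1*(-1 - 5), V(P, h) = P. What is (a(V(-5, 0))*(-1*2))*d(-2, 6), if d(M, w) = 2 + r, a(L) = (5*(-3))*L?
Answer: 600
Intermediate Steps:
r = -6 (r = 1*(-6) = -6)
a(L) = -15*L
d(M, w) = -4 (d(M, w) = 2 - 6 = -4)
(a(V(-5, 0))*(-1*2))*d(-2, 6) = ((-15*(-5))*(-1*2))*(-4) = (75*(-2))*(-4) = -150*(-4) = 600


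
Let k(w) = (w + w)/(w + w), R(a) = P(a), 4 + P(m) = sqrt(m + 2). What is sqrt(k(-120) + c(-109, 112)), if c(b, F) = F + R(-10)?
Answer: sqrt(109 + 2*I*sqrt(2)) ≈ 10.441 + 0.1354*I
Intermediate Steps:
P(m) = -4 + sqrt(2 + m) (P(m) = -4 + sqrt(m + 2) = -4 + sqrt(2 + m))
R(a) = -4 + sqrt(2 + a)
c(b, F) = -4 + F + 2*I*sqrt(2) (c(b, F) = F + (-4 + sqrt(2 - 10)) = F + (-4 + sqrt(-8)) = F + (-4 + 2*I*sqrt(2)) = -4 + F + 2*I*sqrt(2))
k(w) = 1 (k(w) = (2*w)/((2*w)) = (2*w)*(1/(2*w)) = 1)
sqrt(k(-120) + c(-109, 112)) = sqrt(1 + (-4 + 112 + 2*I*sqrt(2))) = sqrt(1 + (108 + 2*I*sqrt(2))) = sqrt(109 + 2*I*sqrt(2))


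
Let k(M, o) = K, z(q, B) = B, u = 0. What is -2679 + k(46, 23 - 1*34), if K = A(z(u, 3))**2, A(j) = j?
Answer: -2670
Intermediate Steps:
K = 9 (K = 3**2 = 9)
k(M, o) = 9
-2679 + k(46, 23 - 1*34) = -2679 + 9 = -2670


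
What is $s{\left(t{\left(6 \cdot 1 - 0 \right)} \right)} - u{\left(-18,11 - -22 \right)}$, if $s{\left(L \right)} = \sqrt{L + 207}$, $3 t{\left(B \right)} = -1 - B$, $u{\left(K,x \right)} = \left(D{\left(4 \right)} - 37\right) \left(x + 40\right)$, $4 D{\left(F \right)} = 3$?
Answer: $\frac{10585}{4} + \frac{\sqrt{1842}}{3} \approx 2660.6$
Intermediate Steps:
$D{\left(F \right)} = \frac{3}{4}$ ($D{\left(F \right)} = \frac{1}{4} \cdot 3 = \frac{3}{4}$)
$u{\left(K,x \right)} = -1450 - \frac{145 x}{4}$ ($u{\left(K,x \right)} = \left(\frac{3}{4} - 37\right) \left(x + 40\right) = - \frac{145 \left(40 + x\right)}{4} = -1450 - \frac{145 x}{4}$)
$t{\left(B \right)} = - \frac{1}{3} - \frac{B}{3}$ ($t{\left(B \right)} = \frac{-1 - B}{3} = - \frac{1}{3} - \frac{B}{3}$)
$s{\left(L \right)} = \sqrt{207 + L}$
$s{\left(t{\left(6 \cdot 1 - 0 \right)} \right)} - u{\left(-18,11 - -22 \right)} = \sqrt{207 - \left(\frac{1}{3} + \frac{6 \cdot 1 - 0}{3}\right)} - \left(-1450 - \frac{145 \left(11 - -22\right)}{4}\right) = \sqrt{207 - \left(\frac{1}{3} + \frac{6 + 0}{3}\right)} - \left(-1450 - \frac{145 \left(11 + 22\right)}{4}\right) = \sqrt{207 - \frac{7}{3}} - \left(-1450 - \frac{4785}{4}\right) = \sqrt{207 - \frac{7}{3}} - - \frac{10585}{4} = \sqrt{\frac{614}{3}} + \frac{10585}{4} = \frac{\sqrt{1842}}{3} + \frac{10585}{4} = \frac{10585}{4} + \frac{\sqrt{1842}}{3}$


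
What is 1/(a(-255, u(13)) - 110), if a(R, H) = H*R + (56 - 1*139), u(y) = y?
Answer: -1/3508 ≈ -0.00028506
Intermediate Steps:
a(R, H) = -83 + H*R (a(R, H) = H*R + (56 - 139) = H*R - 83 = -83 + H*R)
1/(a(-255, u(13)) - 110) = 1/((-83 + 13*(-255)) - 110) = 1/((-83 - 3315) - 110) = 1/(-3398 - 110) = 1/(-3508) = -1/3508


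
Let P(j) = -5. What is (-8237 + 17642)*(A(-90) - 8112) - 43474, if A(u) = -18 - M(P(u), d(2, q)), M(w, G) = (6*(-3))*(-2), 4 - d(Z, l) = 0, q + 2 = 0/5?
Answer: -76844704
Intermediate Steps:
q = -2 (q = -2 + 0/5 = -2 + 0*(⅕) = -2 + 0 = -2)
d(Z, l) = 4 (d(Z, l) = 4 - 1*0 = 4 + 0 = 4)
M(w, G) = 36 (M(w, G) = -18*(-2) = 36)
A(u) = -54 (A(u) = -18 - 1*36 = -18 - 36 = -54)
(-8237 + 17642)*(A(-90) - 8112) - 43474 = (-8237 + 17642)*(-54 - 8112) - 43474 = 9405*(-8166) - 43474 = -76801230 - 43474 = -76844704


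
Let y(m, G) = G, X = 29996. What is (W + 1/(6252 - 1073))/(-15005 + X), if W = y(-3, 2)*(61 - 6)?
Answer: 189897/25879463 ≈ 0.0073377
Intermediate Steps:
W = 110 (W = 2*(61 - 6) = 2*55 = 110)
(W + 1/(6252 - 1073))/(-15005 + X) = (110 + 1/(6252 - 1073))/(-15005 + 29996) = (110 + 1/5179)/14991 = (110 + 1/5179)*(1/14991) = (569691/5179)*(1/14991) = 189897/25879463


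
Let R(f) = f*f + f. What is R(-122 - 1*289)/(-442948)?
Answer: -84255/221474 ≈ -0.38043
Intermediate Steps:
R(f) = f + f**2 (R(f) = f**2 + f = f + f**2)
R(-122 - 1*289)/(-442948) = ((-122 - 1*289)*(1 + (-122 - 1*289)))/(-442948) = ((-122 - 289)*(1 + (-122 - 289)))*(-1/442948) = -411*(1 - 411)*(-1/442948) = -411*(-410)*(-1/442948) = 168510*(-1/442948) = -84255/221474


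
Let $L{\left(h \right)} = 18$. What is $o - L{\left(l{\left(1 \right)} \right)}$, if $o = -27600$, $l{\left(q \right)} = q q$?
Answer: $-27618$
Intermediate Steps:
$l{\left(q \right)} = q^{2}$
$o - L{\left(l{\left(1 \right)} \right)} = -27600 - 18 = -27618$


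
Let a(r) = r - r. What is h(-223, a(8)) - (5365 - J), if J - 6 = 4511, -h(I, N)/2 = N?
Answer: -848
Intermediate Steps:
a(r) = 0
h(I, N) = -2*N
J = 4517 (J = 6 + 4511 = 4517)
h(-223, a(8)) - (5365 - J) = -2*0 - (5365 - 1*4517) = 0 - (5365 - 4517) = 0 - 1*848 = 0 - 848 = -848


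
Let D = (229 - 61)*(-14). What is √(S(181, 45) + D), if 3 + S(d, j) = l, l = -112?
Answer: I*√2467 ≈ 49.669*I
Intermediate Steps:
D = -2352 (D = 168*(-14) = -2352)
S(d, j) = -115 (S(d, j) = -3 - 112 = -115)
√(S(181, 45) + D) = √(-115 - 2352) = √(-2467) = I*√2467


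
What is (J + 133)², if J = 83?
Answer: 46656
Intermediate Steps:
(J + 133)² = (83 + 133)² = 216² = 46656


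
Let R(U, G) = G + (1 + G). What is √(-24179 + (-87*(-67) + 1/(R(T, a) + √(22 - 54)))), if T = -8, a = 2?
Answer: √(-18350 + 1/(5 + 4*I*√2)) ≈ 0.0004 - 135.46*I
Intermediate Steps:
R(U, G) = 1 + 2*G
√(-24179 + (-87*(-67) + 1/(R(T, a) + √(22 - 54)))) = √(-24179 + (-87*(-67) + 1/((1 + 2*2) + √(22 - 54)))) = √(-24179 + (5829 + 1/((1 + 4) + √(-32)))) = √(-24179 + (5829 + 1/(5 + 4*I*√2))) = √(-18350 + 1/(5 + 4*I*√2))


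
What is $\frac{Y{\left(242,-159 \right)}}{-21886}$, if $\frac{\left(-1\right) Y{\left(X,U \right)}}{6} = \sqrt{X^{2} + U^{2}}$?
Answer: $\frac{3 \sqrt{83845}}{10943} \approx 0.079382$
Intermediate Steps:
$Y{\left(X,U \right)} = - 6 \sqrt{U^{2} + X^{2}}$ ($Y{\left(X,U \right)} = - 6 \sqrt{X^{2} + U^{2}} = - 6 \sqrt{U^{2} + X^{2}}$)
$\frac{Y{\left(242,-159 \right)}}{-21886} = \frac{\left(-6\right) \sqrt{\left(-159\right)^{2} + 242^{2}}}{-21886} = - 6 \sqrt{25281 + 58564} \left(- \frac{1}{21886}\right) = - 6 \sqrt{83845} \left(- \frac{1}{21886}\right) = \frac{3 \sqrt{83845}}{10943}$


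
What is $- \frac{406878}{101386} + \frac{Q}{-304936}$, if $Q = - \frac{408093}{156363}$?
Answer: $- \frac{3233364940051901}{805692706294408} \approx -4.0131$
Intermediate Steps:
$Q = - \frac{136031}{52121}$ ($Q = \left(-408093\right) \frac{1}{156363} = - \frac{136031}{52121} \approx -2.6099$)
$- \frac{406878}{101386} + \frac{Q}{-304936} = - \frac{406878}{101386} - \frac{136031}{52121 \left(-304936\right)} = \left(-406878\right) \frac{1}{101386} - - \frac{136031}{15893569256} = - \frac{203439}{50693} + \frac{136031}{15893569256} = - \frac{3233364940051901}{805692706294408}$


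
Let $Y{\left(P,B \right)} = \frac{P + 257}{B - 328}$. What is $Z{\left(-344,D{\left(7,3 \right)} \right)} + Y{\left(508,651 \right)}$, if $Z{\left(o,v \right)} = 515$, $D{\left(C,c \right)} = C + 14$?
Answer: $\frac{9830}{19} \approx 517.37$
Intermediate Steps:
$D{\left(C,c \right)} = 14 + C$
$Y{\left(P,B \right)} = \frac{257 + P}{-328 + B}$
$Z{\left(-344,D{\left(7,3 \right)} \right)} + Y{\left(508,651 \right)} = 515 + \frac{257 + 508}{-328 + 651} = 515 + \frac{1}{323} \cdot 765 = 515 + \frac{45}{19} = \frac{9830}{19}$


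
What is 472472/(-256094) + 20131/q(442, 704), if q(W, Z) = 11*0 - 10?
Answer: -2580076517/1280470 ≈ -2014.9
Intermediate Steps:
q(W, Z) = -10 (q(W, Z) = 0 - 10 = -10)
472472/(-256094) + 20131/q(442, 704) = 472472/(-256094) + 20131/(-10) = 472472*(-1/256094) + 20131*(-1/10) = -236236/128047 - 20131/10 = -2580076517/1280470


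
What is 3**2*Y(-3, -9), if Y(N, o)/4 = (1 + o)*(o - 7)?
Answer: 4608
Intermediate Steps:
Y(N, o) = 4*(1 + o)*(-7 + o) (Y(N, o) = 4*((1 + o)*(o - 7)) = 4*((1 + o)*(-7 + o)) = 4*(1 + o)*(-7 + o))
3**2*Y(-3, -9) = 3**2*(-28 - 24*(-9) + 4*(-9)**2) = 9*(-28 + 216 + 4*81) = 9*(-28 + 216 + 324) = 9*512 = 4608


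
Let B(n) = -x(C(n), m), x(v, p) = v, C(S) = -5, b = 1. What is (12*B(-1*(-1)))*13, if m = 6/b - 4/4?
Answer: 780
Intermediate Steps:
m = 5 (m = 6/1 - 4/4 = 6*1 - 4*¼ = 6 - 1 = 5)
B(n) = 5 (B(n) = -1*(-5) = 5)
(12*B(-1*(-1)))*13 = (12*5)*13 = 60*13 = 780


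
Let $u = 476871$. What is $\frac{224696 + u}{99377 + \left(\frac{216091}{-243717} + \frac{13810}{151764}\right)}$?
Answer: $\frac{1441621450669822}{204204114327129} \approx 7.0597$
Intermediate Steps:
$\frac{224696 + u}{99377 + \left(\frac{216091}{-243717} + \frac{13810}{151764}\right)} = \frac{224696 + 476871}{99377 + \left(\frac{216091}{-243717} + \frac{13810}{151764}\right)} = \frac{701567}{99377 + \left(216091 \left(- \frac{1}{243717}\right) + 13810 \cdot \frac{1}{151764}\right)} = \frac{701567}{99377 + \left(- \frac{216091}{243717} + \frac{6905}{75882}\right)} = \frac{701567}{99377 - \frac{1634950153}{2054859266}} = \frac{701567}{\frac{204204114327129}{2054859266}} = 701567 \cdot \frac{2054859266}{204204114327129} = \frac{1441621450669822}{204204114327129}$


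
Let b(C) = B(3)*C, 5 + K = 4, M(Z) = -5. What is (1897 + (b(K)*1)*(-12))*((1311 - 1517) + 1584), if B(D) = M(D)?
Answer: 2531386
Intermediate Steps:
B(D) = -5
K = -1 (K = -5 + 4 = -1)
b(C) = -5*C
(1897 + (b(K)*1)*(-12))*((1311 - 1517) + 1584) = (1897 + (-5*(-1)*1)*(-12))*((1311 - 1517) + 1584) = (1897 + (5*1)*(-12))*(-206 + 1584) = (1897 + 5*(-12))*1378 = (1897 - 60)*1378 = 1837*1378 = 2531386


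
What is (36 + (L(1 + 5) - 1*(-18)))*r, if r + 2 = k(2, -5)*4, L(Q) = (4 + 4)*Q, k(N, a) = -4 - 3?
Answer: -3060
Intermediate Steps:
k(N, a) = -7
L(Q) = 8*Q
r = -30 (r = -2 - 7*4 = -2 - 28 = -30)
(36 + (L(1 + 5) - 1*(-18)))*r = (36 + (8*(1 + 5) - 1*(-18)))*(-30) = (36 + (8*6 + 18))*(-30) = (36 + (48 + 18))*(-30) = (36 + 66)*(-30) = 102*(-30) = -3060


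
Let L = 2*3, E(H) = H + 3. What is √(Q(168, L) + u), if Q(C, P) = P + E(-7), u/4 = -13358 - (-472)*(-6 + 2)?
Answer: I*√60982 ≈ 246.95*I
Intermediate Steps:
E(H) = 3 + H
L = 6
u = -60984 (u = 4*(-13358 - (-472)*(-6 + 2)) = 4*(-13358 - (-472)*(-4)) = 4*(-13358 - 118*16) = 4*(-13358 - 1888) = 4*(-15246) = -60984)
Q(C, P) = -4 + P (Q(C, P) = P + (3 - 7) = P - 4 = -4 + P)
√(Q(168, L) + u) = √((-4 + 6) - 60984) = √(2 - 60984) = √(-60982) = I*√60982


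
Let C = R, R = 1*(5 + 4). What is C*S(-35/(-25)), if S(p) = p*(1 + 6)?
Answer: 441/5 ≈ 88.200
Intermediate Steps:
S(p) = 7*p (S(p) = p*7 = 7*p)
R = 9 (R = 1*9 = 9)
C = 9
C*S(-35/(-25)) = 9*(7*(-35/(-25))) = 9*(7*(-35*(-1/25))) = 9*(7*(7/5)) = 9*(49/5) = 441/5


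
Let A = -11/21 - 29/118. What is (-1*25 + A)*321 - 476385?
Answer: -400326709/826 ≈ -4.8466e+5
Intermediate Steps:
A = -1907/2478 (A = -11*1/21 - 29*1/118 = -11/21 - 29/118 = -1907/2478 ≈ -0.76957)
(-1*25 + A)*321 - 476385 = (-1*25 - 1907/2478)*321 - 476385 = (-25 - 1907/2478)*321 - 476385 = -63857/2478*321 - 476385 = -6832699/826 - 476385 = -400326709/826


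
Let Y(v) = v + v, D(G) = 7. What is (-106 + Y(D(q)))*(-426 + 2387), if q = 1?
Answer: -180412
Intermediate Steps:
Y(v) = 2*v
(-106 + Y(D(q)))*(-426 + 2387) = (-106 + 2*7)*(-426 + 2387) = (-106 + 14)*1961 = -92*1961 = -180412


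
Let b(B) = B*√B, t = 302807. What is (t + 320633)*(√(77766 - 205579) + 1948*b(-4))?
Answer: I*(-9715688960 + 19326640*√133) ≈ -9.4928e+9*I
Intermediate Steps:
b(B) = B^(3/2)
(t + 320633)*(√(77766 - 205579) + 1948*b(-4)) = (302807 + 320633)*(√(77766 - 205579) + 1948*(-4)^(3/2)) = 623440*(√(-127813) + 1948*(-8*I)) = 623440*(31*I*√133 - 15584*I) = 623440*(-15584*I + 31*I*√133) = -9715688960*I + 19326640*I*√133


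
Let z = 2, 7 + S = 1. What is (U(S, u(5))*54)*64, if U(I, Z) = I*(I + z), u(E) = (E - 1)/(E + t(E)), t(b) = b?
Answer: 82944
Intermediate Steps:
S = -6 (S = -7 + 1 = -6)
u(E) = (-1 + E)/(2*E) (u(E) = (E - 1)/(E + E) = (-1 + E)/((2*E)) = (-1 + E)*(1/(2*E)) = (-1 + E)/(2*E))
U(I, Z) = I*(2 + I) (U(I, Z) = I*(I + 2) = I*(2 + I))
(U(S, u(5))*54)*64 = (-6*(2 - 6)*54)*64 = (-6*(-4)*54)*64 = (24*54)*64 = 1296*64 = 82944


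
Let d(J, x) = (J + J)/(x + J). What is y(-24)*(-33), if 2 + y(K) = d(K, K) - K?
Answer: -759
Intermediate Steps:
d(J, x) = 2*J/(J + x) (d(J, x) = (2*J)/(J + x) = 2*J/(J + x))
y(K) = -1 - K (y(K) = -2 + (2*K/(K + K) - K) = -2 + (2*K/((2*K)) - K) = -2 + (2*K*(1/(2*K)) - K) = -2 + (1 - K) = -1 - K)
y(-24)*(-33) = (-1 - 1*(-24))*(-33) = (-1 + 24)*(-33) = 23*(-33) = -759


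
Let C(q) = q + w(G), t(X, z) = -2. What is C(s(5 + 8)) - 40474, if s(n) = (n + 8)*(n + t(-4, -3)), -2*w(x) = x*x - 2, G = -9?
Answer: -80565/2 ≈ -40283.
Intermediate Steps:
w(x) = 1 - x**2/2 (w(x) = -(x*x - 2)/2 = -(x**2 - 2)/2 = -(-2 + x**2)/2 = 1 - x**2/2)
s(n) = (-2 + n)*(8 + n) (s(n) = (n + 8)*(n - 2) = (8 + n)*(-2 + n) = (-2 + n)*(8 + n))
C(q) = -79/2 + q (C(q) = q + (1 - 1/2*(-9)**2) = q + (1 - 1/2*81) = q + (1 - 81/2) = q - 79/2 = -79/2 + q)
C(s(5 + 8)) - 40474 = (-79/2 + (-16 + (5 + 8)**2 + 6*(5 + 8))) - 40474 = (-79/2 + (-16 + 13**2 + 6*13)) - 40474 = (-79/2 + (-16 + 169 + 78)) - 40474 = (-79/2 + 231) - 40474 = 383/2 - 40474 = -80565/2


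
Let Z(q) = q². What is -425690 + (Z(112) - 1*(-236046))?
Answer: -177100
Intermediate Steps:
-425690 + (Z(112) - 1*(-236046)) = -425690 + (112² - 1*(-236046)) = -425690 + (12544 + 236046) = -425690 + 248590 = -177100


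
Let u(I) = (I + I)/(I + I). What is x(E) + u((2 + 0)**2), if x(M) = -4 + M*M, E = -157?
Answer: 24646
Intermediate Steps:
x(M) = -4 + M**2
u(I) = 1 (u(I) = (2*I)/((2*I)) = (2*I)*(1/(2*I)) = 1)
x(E) + u((2 + 0)**2) = (-4 + (-157)**2) + 1 = (-4 + 24649) + 1 = 24645 + 1 = 24646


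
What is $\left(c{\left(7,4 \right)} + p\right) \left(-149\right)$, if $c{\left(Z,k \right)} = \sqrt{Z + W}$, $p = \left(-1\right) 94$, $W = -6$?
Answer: $13857$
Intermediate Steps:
$p = -94$
$c{\left(Z,k \right)} = \sqrt{-6 + Z}$ ($c{\left(Z,k \right)} = \sqrt{Z - 6} = \sqrt{-6 + Z}$)
$\left(c{\left(7,4 \right)} + p\right) \left(-149\right) = \left(\sqrt{-6 + 7} - 94\right) \left(-149\right) = \left(\sqrt{1} - 94\right) \left(-149\right) = \left(1 - 94\right) \left(-149\right) = \left(-93\right) \left(-149\right) = 13857$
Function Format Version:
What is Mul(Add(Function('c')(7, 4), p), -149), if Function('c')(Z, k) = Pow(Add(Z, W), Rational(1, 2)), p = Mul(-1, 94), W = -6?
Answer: 13857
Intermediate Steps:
p = -94
Function('c')(Z, k) = Pow(Add(-6, Z), Rational(1, 2)) (Function('c')(Z, k) = Pow(Add(Z, -6), Rational(1, 2)) = Pow(Add(-6, Z), Rational(1, 2)))
Mul(Add(Function('c')(7, 4), p), -149) = Mul(Add(Pow(Add(-6, 7), Rational(1, 2)), -94), -149) = Mul(Add(Pow(1, Rational(1, 2)), -94), -149) = Mul(Add(1, -94), -149) = Mul(-93, -149) = 13857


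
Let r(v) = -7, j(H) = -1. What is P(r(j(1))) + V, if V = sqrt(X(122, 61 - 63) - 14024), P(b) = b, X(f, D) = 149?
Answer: -7 + 5*I*sqrt(555) ≈ -7.0 + 117.79*I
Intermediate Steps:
V = 5*I*sqrt(555) (V = sqrt(149 - 14024) = sqrt(-13875) = 5*I*sqrt(555) ≈ 117.79*I)
P(r(j(1))) + V = -7 + 5*I*sqrt(555)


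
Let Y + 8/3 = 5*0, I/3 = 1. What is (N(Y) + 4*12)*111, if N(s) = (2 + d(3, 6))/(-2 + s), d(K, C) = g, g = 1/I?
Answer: 10545/2 ≈ 5272.5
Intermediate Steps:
I = 3 (I = 3*1 = 3)
g = ⅓ (g = 1/3 = ⅓ ≈ 0.33333)
d(K, C) = ⅓
Y = -8/3 (Y = -8/3 + 5*0 = -8/3 + 0 = -8/3 ≈ -2.6667)
N(s) = 7/(3*(-2 + s)) (N(s) = (2 + ⅓)/(-2 + s) = 7/(3*(-2 + s)))
(N(Y) + 4*12)*111 = (7/(3*(-2 - 8/3)) + 4*12)*111 = (7/(3*(-14/3)) + 48)*111 = ((7/3)*(-3/14) + 48)*111 = (-½ + 48)*111 = (95/2)*111 = 10545/2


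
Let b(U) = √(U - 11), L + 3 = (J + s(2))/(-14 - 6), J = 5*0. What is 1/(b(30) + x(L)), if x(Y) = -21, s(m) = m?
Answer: -21/422 - √19/422 ≈ -0.060092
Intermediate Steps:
J = 0
L = -31/10 (L = -3 + (0 + 2)/(-14 - 6) = -3 + 2/(-20) = -3 + 2*(-1/20) = -3 - ⅒ = -31/10 ≈ -3.1000)
b(U) = √(-11 + U)
1/(b(30) + x(L)) = 1/(√(-11 + 30) - 21) = 1/(√19 - 21) = 1/(-21 + √19)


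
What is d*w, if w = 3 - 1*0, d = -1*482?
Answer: -1446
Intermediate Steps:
d = -482
w = 3 (w = 3 + 0 = 3)
d*w = -482*3 = -1446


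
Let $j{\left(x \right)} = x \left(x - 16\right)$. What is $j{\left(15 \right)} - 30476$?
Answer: $-30491$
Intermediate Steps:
$j{\left(x \right)} = x \left(-16 + x\right)$
$j{\left(15 \right)} - 30476 = 15 \left(-16 + 15\right) - 30476 = 15 \left(-1\right) - 30476 = -15 - 30476 = -30491$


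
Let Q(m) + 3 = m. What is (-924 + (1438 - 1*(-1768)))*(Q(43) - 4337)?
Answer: -9805754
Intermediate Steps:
Q(m) = -3 + m
(-924 + (1438 - 1*(-1768)))*(Q(43) - 4337) = (-924 + (1438 - 1*(-1768)))*((-3 + 43) - 4337) = (-924 + (1438 + 1768))*(40 - 4337) = (-924 + 3206)*(-4297) = 2282*(-4297) = -9805754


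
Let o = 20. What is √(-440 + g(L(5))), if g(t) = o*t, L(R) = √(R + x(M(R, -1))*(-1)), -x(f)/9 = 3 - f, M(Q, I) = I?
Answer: 2*√(-110 + 5*√41) ≈ 17.662*I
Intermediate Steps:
x(f) = -27 + 9*f (x(f) = -9*(3 - f) = -27 + 9*f)
L(R) = √(36 + R) (L(R) = √(R + (-27 + 9*(-1))*(-1)) = √(R + (-27 - 9)*(-1)) = √(R - 36*(-1)) = √(R + 36) = √(36 + R))
g(t) = 20*t
√(-440 + g(L(5))) = √(-440 + 20*√(36 + 5)) = √(-440 + 20*√41)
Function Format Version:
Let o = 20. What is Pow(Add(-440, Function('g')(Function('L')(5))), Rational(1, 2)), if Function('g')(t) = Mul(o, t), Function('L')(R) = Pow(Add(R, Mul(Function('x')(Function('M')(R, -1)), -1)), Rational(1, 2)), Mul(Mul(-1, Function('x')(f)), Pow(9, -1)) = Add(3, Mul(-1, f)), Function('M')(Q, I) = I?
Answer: Mul(2, Pow(Add(-110, Mul(5, Pow(41, Rational(1, 2)))), Rational(1, 2))) ≈ Mul(17.662, I)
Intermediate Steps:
Function('x')(f) = Add(-27, Mul(9, f)) (Function('x')(f) = Mul(-9, Add(3, Mul(-1, f))) = Add(-27, Mul(9, f)))
Function('L')(R) = Pow(Add(36, R), Rational(1, 2)) (Function('L')(R) = Pow(Add(R, Mul(Add(-27, Mul(9, -1)), -1)), Rational(1, 2)) = Pow(Add(R, Mul(Add(-27, -9), -1)), Rational(1, 2)) = Pow(Add(R, Mul(-36, -1)), Rational(1, 2)) = Pow(Add(R, 36), Rational(1, 2)) = Pow(Add(36, R), Rational(1, 2)))
Function('g')(t) = Mul(20, t)
Pow(Add(-440, Function('g')(Function('L')(5))), Rational(1, 2)) = Pow(Add(-440, Mul(20, Pow(Add(36, 5), Rational(1, 2)))), Rational(1, 2)) = Pow(Add(-440, Mul(20, Pow(41, Rational(1, 2)))), Rational(1, 2))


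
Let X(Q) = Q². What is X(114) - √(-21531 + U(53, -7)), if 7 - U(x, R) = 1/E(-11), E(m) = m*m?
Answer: 12996 - I*√2604405/11 ≈ 12996.0 - 146.71*I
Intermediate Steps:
E(m) = m²
U(x, R) = 846/121 (U(x, R) = 7 - 1/((-11)²) = 7 - 1/121 = 846/121)
X(114) - √(-21531 + U(53, -7)) = 114² - √(-21531 + 846/121) = 12996 - √(-2604405/121) = 12996 - I*√2604405/11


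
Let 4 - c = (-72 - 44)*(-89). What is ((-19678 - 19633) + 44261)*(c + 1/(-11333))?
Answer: -578934976950/11333 ≈ -5.1084e+7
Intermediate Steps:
c = -10320 (c = 4 - (-72 - 44)*(-89) = 4 - (-116)*(-89) = 4 - 1*10324 = 4 - 10324 = -10320)
((-19678 - 19633) + 44261)*(c + 1/(-11333)) = ((-19678 - 19633) + 44261)*(-10320 + 1/(-11333)) = (-39311 + 44261)*(-10320 - 1/11333) = 4950*(-116956561/11333) = -578934976950/11333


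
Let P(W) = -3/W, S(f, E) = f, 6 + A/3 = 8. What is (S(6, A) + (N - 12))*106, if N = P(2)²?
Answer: -795/2 ≈ -397.50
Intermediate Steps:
A = 6 (A = -18 + 3*8 = -18 + 24 = 6)
N = 9/4 (N = (-3/2)² = 9/4 ≈ 2.2500)
(S(6, A) + (N - 12))*106 = (6 + (9/4 - 12))*106 = (6 - 39/4)*106 = -15/4*106 = -795/2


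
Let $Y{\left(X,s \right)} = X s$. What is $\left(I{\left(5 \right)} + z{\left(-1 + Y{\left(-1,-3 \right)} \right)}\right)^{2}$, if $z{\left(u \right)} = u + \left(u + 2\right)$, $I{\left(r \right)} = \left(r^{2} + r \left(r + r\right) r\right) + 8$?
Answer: $83521$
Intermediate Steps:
$I{\left(r \right)} = 8 + r^{2} + 2 r^{3}$ ($I{\left(r \right)} = \left(r^{2} + r 2 r r\right) + 8 = \left(r^{2} + 2 r^{2} r\right) + 8 = \left(r^{2} + 2 r^{3}\right) + 8 = 8 + r^{2} + 2 r^{3}$)
$z{\left(u \right)} = 2 + 2 u$ ($z{\left(u \right)} = u + \left(2 + u\right) = 2 + 2 u$)
$\left(I{\left(5 \right)} + z{\left(-1 + Y{\left(-1,-3 \right)} \right)}\right)^{2} = \left(\left(8 + 5^{2} + 2 \cdot 5^{3}\right) + \left(2 + 2 \left(-1 - -3\right)\right)\right)^{2} = \left(\left(8 + 25 + 2 \cdot 125\right) + \left(2 + 2 \left(-1 + 3\right)\right)\right)^{2} = \left(\left(8 + 25 + 250\right) + \left(2 + 2 \cdot 2\right)\right)^{2} = \left(283 + \left(2 + 4\right)\right)^{2} = \left(283 + 6\right)^{2} = 289^{2} = 83521$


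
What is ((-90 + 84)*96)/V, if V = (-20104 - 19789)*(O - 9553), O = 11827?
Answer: 96/15119447 ≈ 6.3494e-6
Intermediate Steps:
V = -90716682 (V = (-20104 - 19789)*(11827 - 9553) = -39893*2274 = -90716682)
((-90 + 84)*96)/V = ((-90 + 84)*96)/(-90716682) = -6*96*(-1/90716682) = -576*(-1/90716682) = 96/15119447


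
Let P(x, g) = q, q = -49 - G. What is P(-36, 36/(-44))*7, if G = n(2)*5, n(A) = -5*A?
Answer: 7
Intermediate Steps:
G = -50 (G = -5*2*5 = -10*5 = -50)
q = 1 (q = -49 - 1*(-50) = -49 + 50 = 1)
P(x, g) = 1
P(-36, 36/(-44))*7 = 1*7 = 7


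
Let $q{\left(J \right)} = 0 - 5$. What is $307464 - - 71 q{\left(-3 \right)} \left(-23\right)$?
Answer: $315629$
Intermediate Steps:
$q{\left(J \right)} = -5$
$307464 - - 71 q{\left(-3 \right)} \left(-23\right) = 307464 - \left(-71\right) \left(-5\right) \left(-23\right) = 307464 - 355 \left(-23\right) = 307464 - -8165 = 307464 + 8165 = 315629$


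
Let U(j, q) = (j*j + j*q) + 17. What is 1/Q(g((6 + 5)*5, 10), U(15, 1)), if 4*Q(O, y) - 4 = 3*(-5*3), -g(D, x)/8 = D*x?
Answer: -4/41 ≈ -0.097561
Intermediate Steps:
U(j, q) = 17 + j² + j*q (U(j, q) = (j² + j*q) + 17 = 17 + j² + j*q)
g(D, x) = -8*D*x
Q(O, y) = -41/4 (Q(O, y) = 1 + (3*(-5*3))/4 = 1 + (3*(-15))/4 = 1 + (¼)*(-45) = 1 - 45/4 = -41/4)
1/Q(g((6 + 5)*5, 10), U(15, 1)) = 1/(-41/4) = -4/41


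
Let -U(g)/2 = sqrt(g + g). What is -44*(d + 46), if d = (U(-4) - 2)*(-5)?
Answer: -2464 - 880*I*sqrt(2) ≈ -2464.0 - 1244.5*I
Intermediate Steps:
U(g) = -2*sqrt(2)*sqrt(g) (U(g) = -2*sqrt(g + g) = -2*sqrt(2)*sqrt(g))
d = 10 + 20*I*sqrt(2) (d = (-2*sqrt(2)*sqrt(-4) - 2)*(-5) = (-2*sqrt(2)*2*I - 2)*(-5) = (-4*I*sqrt(2) - 2)*(-5) = (-2 - 4*I*sqrt(2))*(-5) = 10 + 20*I*sqrt(2) ≈ 10.0 + 28.284*I)
-44*(d + 46) = -44*((10 + 20*I*sqrt(2)) + 46) = -44*(56 + 20*I*sqrt(2)) = -2464 - 880*I*sqrt(2)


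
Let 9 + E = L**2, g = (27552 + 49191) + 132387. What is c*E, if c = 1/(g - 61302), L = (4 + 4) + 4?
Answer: 45/49276 ≈ 0.00091322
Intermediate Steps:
L = 12 (L = 8 + 4 = 12)
g = 209130 (g = 76743 + 132387 = 209130)
c = 1/147828 (c = 1/(209130 - 61302) = 1/147828 ≈ 6.7646e-6)
E = 135 (E = -9 + 12**2 = -9 + 144 = 135)
c*E = (1/147828)*135 = 45/49276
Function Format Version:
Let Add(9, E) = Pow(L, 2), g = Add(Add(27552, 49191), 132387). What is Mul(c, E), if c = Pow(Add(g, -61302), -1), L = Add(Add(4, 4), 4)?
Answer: Rational(45, 49276) ≈ 0.00091322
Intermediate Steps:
L = 12 (L = Add(8, 4) = 12)
g = 209130 (g = Add(76743, 132387) = 209130)
c = Rational(1, 147828) (c = Pow(Add(209130, -61302), -1) = Pow(147828, -1) = Rational(1, 147828) ≈ 6.7646e-6)
E = 135 (E = Add(-9, Pow(12, 2)) = Add(-9, 144) = 135)
Mul(c, E) = Mul(Rational(1, 147828), 135) = Rational(45, 49276)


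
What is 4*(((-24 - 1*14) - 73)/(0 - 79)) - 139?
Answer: -10537/79 ≈ -133.38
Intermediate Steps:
4*(((-24 - 1*14) - 73)/(0 - 79)) - 139 = 4*(((-24 - 14) - 73)/(-79)) - 139 = 4*((-38 - 73)*(-1/79)) - 139 = 4*(-111*(-1/79)) - 139 = 4*(111/79) - 139 = 444/79 - 139 = -10537/79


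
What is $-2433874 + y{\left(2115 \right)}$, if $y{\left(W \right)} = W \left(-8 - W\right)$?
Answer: $-6924019$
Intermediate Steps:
$-2433874 + y{\left(2115 \right)} = -2433874 - 2115 \left(8 + 2115\right) = -2433874 - 2115 \cdot 2123 = -2433874 - 4490145 = -6924019$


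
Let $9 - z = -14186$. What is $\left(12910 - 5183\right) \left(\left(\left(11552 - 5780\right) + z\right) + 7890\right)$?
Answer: $215251039$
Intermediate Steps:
$z = 14195$ ($z = 9 - -14186 = 9 + 14186 = 14195$)
$\left(12910 - 5183\right) \left(\left(\left(11552 - 5780\right) + z\right) + 7890\right) = \left(12910 - 5183\right) \left(\left(\left(11552 - 5780\right) + 14195\right) + 7890\right) = 7727 \left(\left(5772 + 14195\right) + 7890\right) = 7727 \left(19967 + 7890\right) = 7727 \cdot 27857 = 215251039$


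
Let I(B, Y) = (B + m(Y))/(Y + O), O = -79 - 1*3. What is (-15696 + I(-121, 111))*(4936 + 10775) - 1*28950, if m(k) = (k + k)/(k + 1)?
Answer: -400629894759/1624 ≈ -2.4669e+8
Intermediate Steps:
O = -82 (O = -79 - 3 = -82)
m(k) = 2*k/(1 + k) (m(k) = (2*k)/(1 + k) = 2*k/(1 + k))
I(B, Y) = (B + 2*Y/(1 + Y))/(-82 + Y) (I(B, Y) = (B + 2*Y/(1 + Y))/(Y - 82) = (B + 2*Y/(1 + Y))/(-82 + Y))
(-15696 + I(-121, 111))*(4936 + 10775) - 1*28950 = (-15696 + (2*111 - 121*(1 + 111))/((1 + 111)*(-82 + 111)))*(4936 + 10775) - 1*28950 = (-15696 + (222 - 121*112)/(112*29))*15711 - 28950 = (-15696 + (1/112)*(1/29)*(222 - 13552))*15711 - 28950 = (-15696 + (1/112)*(1/29)*(-13330))*15711 - 28950 = (-15696 - 6665/1624)*15711 - 28950 = -25496969/1624*15711 - 28950 = -400582879959/1624 - 28950 = -400629894759/1624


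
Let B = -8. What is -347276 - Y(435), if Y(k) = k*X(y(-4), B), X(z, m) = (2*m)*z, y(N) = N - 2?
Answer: -389036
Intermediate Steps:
y(N) = -2 + N
X(z, m) = 2*m*z
Y(k) = 96*k (Y(k) = k*(2*(-8)*(-2 - 4)) = k*(2*(-8)*(-6)) = k*96 = 96*k)
-347276 - Y(435) = -347276 - 96*435 = -347276 - 1*41760 = -347276 - 41760 = -389036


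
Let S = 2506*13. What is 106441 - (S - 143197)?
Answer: 217060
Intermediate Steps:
S = 32578
106441 - (S - 143197) = 106441 - (32578 - 143197) = 106441 - 1*(-110619) = 106441 + 110619 = 217060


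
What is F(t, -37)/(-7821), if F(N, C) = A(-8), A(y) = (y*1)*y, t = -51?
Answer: -64/7821 ≈ -0.0081831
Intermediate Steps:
A(y) = y² (A(y) = y*y = y²)
F(N, C) = 64 (F(N, C) = (-8)² = 64)
F(t, -37)/(-7821) = 64/(-7821) = 64*(-1/7821) = -64/7821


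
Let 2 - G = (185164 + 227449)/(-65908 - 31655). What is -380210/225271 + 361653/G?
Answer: 7948220001223979/136905972269 ≈ 58056.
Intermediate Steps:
G = 607739/97563 (G = 2 - (185164 + 227449)/(-65908 - 31655) = 2 - 412613/(-97563) = 2 - 412613*(-1)/97563 = 2 - 1*(-412613/97563) = 2 + 412613/97563 = 607739/97563 ≈ 6.2292)
-380210/225271 + 361653/G = -380210/225271 + 361653/(607739/97563) = -380210*1/225271 + 361653*(97563/607739) = -380210/225271 + 35283951639/607739 = 7948220001223979/136905972269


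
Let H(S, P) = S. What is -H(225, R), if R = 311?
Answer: -225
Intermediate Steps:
-H(225, R) = -1*225 = -225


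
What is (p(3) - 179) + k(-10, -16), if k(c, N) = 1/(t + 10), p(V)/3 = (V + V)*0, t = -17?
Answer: -1254/7 ≈ -179.14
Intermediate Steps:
p(V) = 0 (p(V) = 3*((V + V)*0) = 3*((2*V)*0) = 3*0 = 0)
k(c, N) = -⅐ (k(c, N) = 1/(-17 + 10) = 1/(-7) = -⅐)
(p(3) - 179) + k(-10, -16) = (0 - 179) - ⅐ = -179 - ⅐ = -1254/7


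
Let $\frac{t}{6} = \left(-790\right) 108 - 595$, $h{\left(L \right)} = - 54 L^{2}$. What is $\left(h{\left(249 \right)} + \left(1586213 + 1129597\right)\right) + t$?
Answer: $-1147734$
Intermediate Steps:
$t = -515490$ ($t = 6 \left(\left(-790\right) 108 - 595\right) = 6 \left(-85320 - 595\right) = 6 \left(-85915\right) = -515490$)
$\left(h{\left(249 \right)} + \left(1586213 + 1129597\right)\right) + t = \left(- 54 \cdot 249^{2} + \left(1586213 + 1129597\right)\right) - 515490 = \left(\left(-54\right) 62001 + 2715810\right) - 515490 = \left(-3348054 + 2715810\right) - 515490 = -632244 - 515490 = -1147734$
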